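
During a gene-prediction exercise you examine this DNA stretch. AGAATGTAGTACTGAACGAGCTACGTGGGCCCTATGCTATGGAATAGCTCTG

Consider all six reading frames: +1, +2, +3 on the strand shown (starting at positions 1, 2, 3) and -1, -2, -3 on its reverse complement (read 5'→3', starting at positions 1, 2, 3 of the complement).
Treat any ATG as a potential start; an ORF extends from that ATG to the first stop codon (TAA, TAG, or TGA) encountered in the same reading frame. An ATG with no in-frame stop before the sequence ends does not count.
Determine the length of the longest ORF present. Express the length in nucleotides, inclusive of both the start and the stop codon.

Reverse complement (5'→3'): CAGAGCTATTCCATAGCATAGGGCCCACGTAGCTCGTTCAGTACTACATTCT
Frame +1: AGA ATG TAG TAC TGA ACG AGC TAC GTG GGC CCT ATG CTA TGG AAT AGC TCT — ATG at 4, stop TAG at 7 → 6 nt.
Frame +2: GAA TGT AGT ACT GAA CGA GCT ACG TGG GCC CTA TGC TAT GGA ATA GCT CTG — no ATG→stop ORF.
Frame +3: AAT GTA GTA CTG AAC GAG CTA CGT GGG CCC TAT GCT ATG GAA TAG CTC — ATG at 39, stop TAG at 45 → 9 nt.
Frame -1: CAG AGC TAT TCC ATA GCA TAG GGC CCA CGT AGC TCG TTC AGT ACT ACA TTC — no ATG→stop ORF.
Frame -2: AGA GCT ATT CCA TAG CAT AGG GCC CAC GTA GCT CGT TCA GTA CTA CAT TCT — no ATG→stop ORF.
Frame -3: GAG CTA TTC CAT AGC ATA GGG CCC ACG TAG CTC GTT CAG TAC TAC ATT — no ATG→stop ORF.
Longest: frame +3, positions 39–47, 9 nt = 3 codons = 2 aa. → 9 nucleotides.

9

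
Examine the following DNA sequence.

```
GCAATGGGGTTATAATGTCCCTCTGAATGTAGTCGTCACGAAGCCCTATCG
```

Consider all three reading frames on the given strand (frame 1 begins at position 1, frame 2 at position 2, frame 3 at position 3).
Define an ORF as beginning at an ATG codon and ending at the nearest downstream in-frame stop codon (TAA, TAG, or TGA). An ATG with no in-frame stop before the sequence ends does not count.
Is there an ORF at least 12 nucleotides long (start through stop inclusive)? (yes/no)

Frame 1: GCA ATG GGG TTA TAA TGT CCC TCT GAA TGT AGT CGT CAC GAA GCC CTA TCG — ATG at 4, stop TAA at 13 → 12 nt.
Frame 2: CAA TGG GGT TAT AAT GTC CCT CTG AAT GTA GTC GTC ACG AAG CCC TAT — no ATG→stop ORF.
Frame 3: AAT GGG GTT ATA ATG TCC CTC TGA ATG TAG TCG TCA CGA AGC CCT ATC — ATG at 15, stop TGA at 24 → 12 nt; ATG at 27, stop TAG at 30 → 6 nt.
Frame 1 has an ORF of 12 nucleotides (positions 4–15) ≥ 12, so yes.

yes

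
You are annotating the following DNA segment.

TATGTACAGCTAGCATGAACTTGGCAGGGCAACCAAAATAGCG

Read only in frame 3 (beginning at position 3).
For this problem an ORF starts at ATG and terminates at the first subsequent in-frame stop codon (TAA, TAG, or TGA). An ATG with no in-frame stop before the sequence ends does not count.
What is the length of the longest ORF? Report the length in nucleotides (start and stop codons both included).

Frame 3: TGT ACA GCT AGC ATG AAC TTG GCA GGG CAA CCA AAA TAG — ATG at 15, stop TAG at 39 → 27 nt.
Longest: frame 3, positions 15–41, 27 nt = 9 codons = 8 aa. → 27 nucleotides.

27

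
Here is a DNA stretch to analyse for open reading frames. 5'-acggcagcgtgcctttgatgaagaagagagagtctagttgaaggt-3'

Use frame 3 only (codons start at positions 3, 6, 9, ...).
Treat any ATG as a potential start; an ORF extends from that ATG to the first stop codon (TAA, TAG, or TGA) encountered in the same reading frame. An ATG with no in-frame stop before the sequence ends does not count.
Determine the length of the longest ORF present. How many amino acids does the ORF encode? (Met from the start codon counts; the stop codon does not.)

7

Frame 3: GGC AGC GTG CCT TTG ATG AAG AAG AGA GAG TCT AGT TGA AGG — ATG at 18, stop TGA at 39 → 24 nt.
Longest: frame 3, positions 18–41, 24 nt = 8 codons = 7 aa. → 7 amino acids.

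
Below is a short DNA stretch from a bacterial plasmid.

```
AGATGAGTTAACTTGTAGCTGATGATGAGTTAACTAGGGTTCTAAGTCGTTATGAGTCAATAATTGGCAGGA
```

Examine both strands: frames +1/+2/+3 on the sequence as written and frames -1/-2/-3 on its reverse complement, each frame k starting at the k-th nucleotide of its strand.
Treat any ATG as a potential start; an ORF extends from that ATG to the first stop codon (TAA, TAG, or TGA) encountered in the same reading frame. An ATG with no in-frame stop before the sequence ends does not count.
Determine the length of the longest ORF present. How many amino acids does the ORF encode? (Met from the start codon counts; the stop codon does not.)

Reverse complement (5'→3'): TCCTGCCAATTATTGACTCATAACGACTTAGAACCCTAGTTAACTCATCATCAGCTACAAGTTAACTCATCT
Frame +1: AGA TGA GTT AAC TTG TAG CTG ATG ATG AGT TAA CTA GGG TTC TAA GTC GTT ATG AGT CAA TAA TTG GCA GGA — ATG at 22, stop TAA at 31 → 12 nt; ATG at 25, stop TAA at 31 → 9 nt; ATG at 52, stop TAA at 61 → 12 nt.
Frame +2: GAT GAG TTA ACT TGT AGC TGA TGA TGA GTT AAC TAG GGT TCT AAG TCG TTA TGA GTC AAT AAT TGG CAG — no ATG→stop ORF.
Frame +3: ATG AGT TAA CTT GTA GCT GAT GAT GAG TTA ACT AGG GTT CTA AGT CGT TAT GAG TCA ATA ATT GGC AGG — ATG at 3, stop TAA at 9 → 9 nt.
Frame -1: TCC TGC CAA TTA TTG ACT CAT AAC GAC TTA GAA CCC TAG TTA ACT CAT CAT CAG CTA CAA GTT AAC TCA TCT — no ATG→stop ORF.
Frame -2: CCT GCC AAT TAT TGA CTC ATA ACG ACT TAG AAC CCT AGT TAA CTC ATC ATC AGC TAC AAG TTA ACT CAT — no ATG→stop ORF.
Frame -3: CTG CCA ATT ATT GAC TCA TAA CGA CTT AGA ACC CTA GTT AAC TCA TCA TCA GCT ACA AGT TAA CTC ATC — no ATG→stop ORF.
Longest: frame +1, positions 22–33, 12 nt = 4 codons = 3 aa. → 3 amino acids.

3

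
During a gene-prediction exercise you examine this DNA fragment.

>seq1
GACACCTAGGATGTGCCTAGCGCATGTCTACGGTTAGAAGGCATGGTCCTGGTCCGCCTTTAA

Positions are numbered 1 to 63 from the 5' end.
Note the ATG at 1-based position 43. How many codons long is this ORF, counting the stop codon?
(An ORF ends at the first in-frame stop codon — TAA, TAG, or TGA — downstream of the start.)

7

Codons from position 43: ATG (43–45), GTC (46–48), CTG (49–51), GTC (52–54), CGC (55–57), CTT (58–60), TAA (61–63).
TAA is the first in-frame stop; that's 7 codons including the stop.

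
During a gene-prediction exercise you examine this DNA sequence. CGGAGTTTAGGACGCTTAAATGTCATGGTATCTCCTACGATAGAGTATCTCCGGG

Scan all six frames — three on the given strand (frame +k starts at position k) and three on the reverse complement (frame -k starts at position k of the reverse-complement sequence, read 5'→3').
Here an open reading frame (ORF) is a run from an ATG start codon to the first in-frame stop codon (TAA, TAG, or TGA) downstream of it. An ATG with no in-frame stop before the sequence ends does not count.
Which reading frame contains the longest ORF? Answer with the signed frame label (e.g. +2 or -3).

+2

Reverse complement (5'→3'): CCCGGAGATACTCTATCGTAGGAGATACCATGACATTTAAGCGTCCTAAACTCCG
Frame +1: CGG AGT TTA GGA CGC TTA AAT GTC ATG GTA TCT CCT ACG ATA GAG TAT CTC CGG — no ATG→stop ORF.
Frame +2: GGA GTT TAG GAC GCT TAA ATG TCA TGG TAT CTC CTA CGA TAG AGT ATC TCC GGG — ATG at 20, stop TAG at 41 → 24 nt.
Frame +3: GAG TTT AGG ACG CTT AAA TGT CAT GGT ATC TCC TAC GAT AGA GTA TCT CCG — no ATG→stop ORF.
Frame -1: CCC GGA GAT ACT CTA TCG TAG GAG ATA CCA TGA CAT TTA AGC GTC CTA AAC TCC — no ATG→stop ORF.
Frame -2: CCG GAG ATA CTC TAT CGT AGG AGA TAC CAT GAC ATT TAA GCG TCC TAA ACT CCG — no ATG→stop ORF.
Frame -3: CGG AGA TAC TCT ATC GTA GGA GAT ACC ATG ACA TTT AAG CGT CCT AAA CTC — no ATG→stop ORF.
Longest ORF is 24 nt in frame +2 (positions 20–43).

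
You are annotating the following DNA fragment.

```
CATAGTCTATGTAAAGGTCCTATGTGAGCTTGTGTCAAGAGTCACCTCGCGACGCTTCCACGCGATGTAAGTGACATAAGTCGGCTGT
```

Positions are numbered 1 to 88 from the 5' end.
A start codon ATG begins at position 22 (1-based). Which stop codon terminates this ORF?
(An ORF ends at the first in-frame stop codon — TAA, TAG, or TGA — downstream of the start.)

Codons from position 22: ATG (22–24), TGA (25–27).
The first in-frame stop codon is TGA.

TGA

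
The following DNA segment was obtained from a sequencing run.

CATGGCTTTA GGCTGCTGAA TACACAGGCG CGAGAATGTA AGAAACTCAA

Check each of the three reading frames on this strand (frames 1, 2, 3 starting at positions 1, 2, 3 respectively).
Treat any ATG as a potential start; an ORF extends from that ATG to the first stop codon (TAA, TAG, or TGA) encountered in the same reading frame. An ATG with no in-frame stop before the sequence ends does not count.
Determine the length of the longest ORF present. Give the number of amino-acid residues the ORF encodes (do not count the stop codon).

Frame 1: CAT GGC TTT AGG CTG CTG AAT ACA CAG GCG CGA GAA TGT AAG AAA CTC — no ATG→stop ORF.
Frame 2: ATG GCT TTA GGC TGC TGA ATA CAC AGG CGC GAG AAT GTA AGA AAC TCA — ATG at 2, stop TGA at 17 → 18 nt.
Frame 3: TGG CTT TAG GCT GCT GAA TAC ACA GGC GCG AGA ATG TAA GAA ACT CAA — ATG at 36, stop TAA at 39 → 6 nt.
Longest: frame 2, positions 2–19, 18 nt = 6 codons = 5 aa. → 5 amino acids.

5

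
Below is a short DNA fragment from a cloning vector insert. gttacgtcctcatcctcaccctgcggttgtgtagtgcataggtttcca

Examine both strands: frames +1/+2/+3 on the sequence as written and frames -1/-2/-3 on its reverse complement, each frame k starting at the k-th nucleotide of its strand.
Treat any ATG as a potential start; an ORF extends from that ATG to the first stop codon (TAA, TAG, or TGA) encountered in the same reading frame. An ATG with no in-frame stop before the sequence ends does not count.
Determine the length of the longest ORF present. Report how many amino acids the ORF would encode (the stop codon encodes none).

7

Reverse complement (5'→3'): TGGAAACCTATGCACTACACAACCGCAGGGTGAGGATGAGGACGTAAC
Frame +1: GTT ACG TCC TCA TCC TCA CCC TGC GGT TGT GTA GTG CAT AGG TTT CCA — no ATG→stop ORF.
Frame +2: TTA CGT CCT CAT CCT CAC CCT GCG GTT GTG TAG TGC ATA GGT TTC — no ATG→stop ORF.
Frame +3: TAC GTC CTC ATC CTC ACC CTG CGG TTG TGT AGT GCA TAG GTT TCC — no ATG→stop ORF.
Frame -1: TGG AAA CCT ATG CAC TAC ACA ACC GCA GGG TGA GGA TGA GGA CGT AAC — ATG at 10, stop TGA at 31 → 24 nt.
Frame -2: GGA AAC CTA TGC ACT ACA CAA CCG CAG GGT GAG GAT GAG GAC GTA — no ATG→stop ORF.
Frame -3: GAA ACC TAT GCA CTA CAC AAC CGC AGG GTG AGG ATG AGG ACG TAA — ATG at 36, stop TAA at 45 → 12 nt.
Longest: frame -1, positions 10–33, 24 nt = 8 codons = 7 aa. → 7 amino acids.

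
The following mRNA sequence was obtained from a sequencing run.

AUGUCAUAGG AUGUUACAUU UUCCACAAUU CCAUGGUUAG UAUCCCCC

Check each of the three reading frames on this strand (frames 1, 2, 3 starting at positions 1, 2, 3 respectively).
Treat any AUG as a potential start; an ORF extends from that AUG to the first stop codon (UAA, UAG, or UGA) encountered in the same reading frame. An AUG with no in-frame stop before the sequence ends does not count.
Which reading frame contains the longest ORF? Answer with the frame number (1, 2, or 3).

2

Frame 1: AUG UCA UAG GAU GUU ACA UUU UCC ACA AUU CCA UGG UUA GUA UCC CCC — AUG at 1, stop UAG at 7 → 9 nt.
Frame 2: UGU CAU AGG AUG UUA CAU UUU CCA CAA UUC CAU GGU UAG UAU CCC — AUG at 11, stop UAG at 38 → 30 nt.
Frame 3: GUC AUA GGA UGU UAC AUU UUC CAC AAU UCC AUG GUU AGU AUC CCC — no AUG→stop ORF.
Longest ORF is 30 nt in frame 2 (positions 11–40).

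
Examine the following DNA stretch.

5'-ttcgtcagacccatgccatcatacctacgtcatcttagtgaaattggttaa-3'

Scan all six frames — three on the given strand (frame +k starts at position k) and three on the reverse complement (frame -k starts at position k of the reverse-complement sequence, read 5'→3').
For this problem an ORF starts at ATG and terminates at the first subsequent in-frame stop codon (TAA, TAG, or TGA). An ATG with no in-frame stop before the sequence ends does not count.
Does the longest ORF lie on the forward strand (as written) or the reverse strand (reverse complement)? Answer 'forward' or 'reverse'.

Reverse complement (5'→3'): TTAACCAATTTCACTAAGATGACGTAGGTATGATGGCATGGGTCTGACGAA
Frame +1: TTC GTC AGA CCC ATG CCA TCA TAC CTA CGT CAT CTT AGT GAA ATT GGT TAA — ATG at 13, stop TAA at 49 → 39 nt.
Frame +2: TCG TCA GAC CCA TGC CAT CAT ACC TAC GTC ATC TTA GTG AAA TTG GTT — no ATG→stop ORF.
Frame +3: CGT CAG ACC CAT GCC ATC ATA CCT ACG TCA TCT TAG TGA AAT TGG TTA — no ATG→stop ORF.
Frame -1: TTA ACC AAT TTC ACT AAG ATG ACG TAG GTA TGA TGG CAT GGG TCT GAC GAA — ATG at 19, stop TAG at 25 → 9 nt.
Frame -2: TAA CCA ATT TCA CTA AGA TGA CGT AGG TAT GAT GGC ATG GGT CTG ACG — no ATG→stop ORF.
Frame -3: AAC CAA TTT CAC TAA GAT GAC GTA GGT ATG ATG GCA TGG GTC TGA CGA — ATG at 30, stop TGA at 45 → 18 nt; ATG at 33, stop TGA at 45 → 15 nt.
Forward-strand max 39 nt; reverse-strand max 18 nt. The forward strand has the longer ORF.

forward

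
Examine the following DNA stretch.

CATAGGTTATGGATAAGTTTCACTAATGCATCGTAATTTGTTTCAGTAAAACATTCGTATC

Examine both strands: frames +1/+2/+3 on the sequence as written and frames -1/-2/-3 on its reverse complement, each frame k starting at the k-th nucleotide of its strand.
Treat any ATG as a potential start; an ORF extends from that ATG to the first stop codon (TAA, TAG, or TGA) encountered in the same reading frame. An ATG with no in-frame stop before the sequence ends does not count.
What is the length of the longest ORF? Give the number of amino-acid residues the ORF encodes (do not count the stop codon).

7

Reverse complement (5'→3'): GATACGAATGTTTTACTGAAACAAATTACGATGCATTAGTGAAACTTATCCATAACCTATG
Frame +1: CAT AGG TTA TGG ATA AGT TTC ACT AAT GCA TCG TAA TTT GTT TCA GTA AAA CAT TCG TAT — no ATG→stop ORF.
Frame +2: ATA GGT TAT GGA TAA GTT TCA CTA ATG CAT CGT AAT TTG TTT CAG TAA AAC ATT CGT ATC — ATG at 26, stop TAA at 47 → 24 nt.
Frame +3: TAG GTT ATG GAT AAG TTT CAC TAA TGC ATC GTA ATT TGT TTC AGT AAA ACA TTC GTA — ATG at 9, stop TAA at 24 → 18 nt.
Frame -1: GAT ACG AAT GTT TTA CTG AAA CAA ATT ACG ATG CAT TAG TGA AAC TTA TCC ATA ACC TAT — ATG at 31, stop TAG at 37 → 9 nt.
Frame -2: ATA CGA ATG TTT TAC TGA AAC AAA TTA CGA TGC ATT AGT GAA ACT TAT CCA TAA CCT ATG — ATG at 8, stop TGA at 17 → 12 nt.
Frame -3: TAC GAA TGT TTT ACT GAA ACA AAT TAC GAT GCA TTA GTG AAA CTT ATC CAT AAC CTA — no ATG→stop ORF.
Longest: frame +2, positions 26–49, 24 nt = 8 codons = 7 aa. → 7 amino acids.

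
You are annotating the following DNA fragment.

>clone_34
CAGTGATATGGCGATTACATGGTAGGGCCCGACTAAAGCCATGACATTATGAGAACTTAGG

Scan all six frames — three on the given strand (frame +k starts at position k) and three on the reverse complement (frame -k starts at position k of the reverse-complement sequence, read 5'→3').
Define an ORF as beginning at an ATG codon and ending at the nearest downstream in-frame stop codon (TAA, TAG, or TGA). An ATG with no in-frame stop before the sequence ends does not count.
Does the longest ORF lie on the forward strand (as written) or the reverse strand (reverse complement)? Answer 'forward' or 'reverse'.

Reverse complement (5'→3'): CCTAAGTTCTCATAATGTCATGGCTTTAGTCGGGCCCTACCATGTAATCGCCATATCACTG
Frame +1: CAG TGA TAT GGC GAT TAC ATG GTA GGG CCC GAC TAA AGC CAT GAC ATT ATG AGA ACT TAG — ATG at 19, stop TAA at 34 → 18 nt; ATG at 49, stop TAG at 58 → 12 nt.
Frame +2: AGT GAT ATG GCG ATT ACA TGG TAG GGC CCG ACT AAA GCC ATG ACA TTA TGA GAA CTT AGG — ATG at 8, stop TAG at 23 → 18 nt; ATG at 41, stop TGA at 50 → 12 nt.
Frame +3: GTG ATA TGG CGA TTA CAT GGT AGG GCC CGA CTA AAG CCA TGA CAT TAT GAG AAC TTA — no ATG→stop ORF.
Frame -1: CCT AAG TTC TCA TAA TGT CAT GGC TTT AGT CGG GCC CTA CCA TGT AAT CGC CAT ATC ACT — no ATG→stop ORF.
Frame -2: CTA AGT TCT CAT AAT GTC ATG GCT TTA GTC GGG CCC TAC CAT GTA ATC GCC ATA TCA CTG — no ATG→stop ORF.
Frame -3: TAA GTT CTC ATA ATG TCA TGG CTT TAG TCG GGC CCT ACC ATG TAA TCG CCA TAT CAC — ATG at 15, stop TAG at 27 → 15 nt; ATG at 42, stop TAA at 45 → 6 nt.
Forward-strand max 18 nt; reverse-strand max 15 nt. The forward strand has the longer ORF.

forward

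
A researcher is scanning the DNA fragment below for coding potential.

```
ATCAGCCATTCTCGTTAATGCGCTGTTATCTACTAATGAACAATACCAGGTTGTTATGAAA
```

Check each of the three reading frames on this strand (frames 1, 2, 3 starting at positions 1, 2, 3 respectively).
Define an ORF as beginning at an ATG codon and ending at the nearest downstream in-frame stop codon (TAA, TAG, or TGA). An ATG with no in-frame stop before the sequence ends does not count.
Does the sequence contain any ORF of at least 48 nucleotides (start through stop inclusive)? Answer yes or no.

Frame 1: ATC AGC CAT TCT CGT TAA TGC GCT GTT ATC TAC TAA TGA ACA ATA CCA GGT TGT TAT GAA — no ATG→stop ORF.
Frame 2: TCA GCC ATT CTC GTT AAT GCG CTG TTA TCT ACT AAT GAA CAA TAC CAG GTT GTT ATG AAA — no ATG→stop ORF.
Frame 3: CAG CCA TTC TCG TTA ATG CGC TGT TAT CTA CTA ATG AAC AAT ACC AGG TTG TTA TGA — ATG at 18, stop TGA at 57 → 42 nt; ATG at 36, stop TGA at 57 → 24 nt.
Largest ORF found is 42 nucleotides < 48, so no.

no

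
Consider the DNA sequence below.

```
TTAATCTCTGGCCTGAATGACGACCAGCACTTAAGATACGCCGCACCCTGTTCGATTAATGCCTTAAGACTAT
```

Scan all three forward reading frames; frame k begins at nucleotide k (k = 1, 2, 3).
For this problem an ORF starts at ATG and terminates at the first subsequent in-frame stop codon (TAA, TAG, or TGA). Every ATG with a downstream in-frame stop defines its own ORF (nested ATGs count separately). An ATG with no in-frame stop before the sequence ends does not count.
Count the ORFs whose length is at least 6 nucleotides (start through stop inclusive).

Frame 1: TTA ATC TCT GGC CTG AAT GAC GAC CAG CAC TTA AGA TAC GCC GCA CCC TGT TCG ATT AAT GCC TTA AGA CTA — no ATG→stop ORF.
Frame 2: TAA TCT CTG GCC TGA ATG ACG ACC AGC ACT TAA GAT ACG CCG CAC CCT GTT CGA TTA ATG CCT TAA GAC TAT — ATG at 17, stop TAA at 32 → 18 nt; ATG at 59, stop TAA at 65 → 9 nt.
Frame 3: AAT CTC TGG CCT GAA TGA CGA CCA GCA CTT AAG ATA CGC CGC ACC CTG TTC GAT TAA TGC CTT AAG ACT — no ATG→stop ORF.
ORFs ≥ 6 nucleotides: frame 2 17–34 (18 nucleotides), frame 2 59–67 (9 nucleotides). Count = 2.

2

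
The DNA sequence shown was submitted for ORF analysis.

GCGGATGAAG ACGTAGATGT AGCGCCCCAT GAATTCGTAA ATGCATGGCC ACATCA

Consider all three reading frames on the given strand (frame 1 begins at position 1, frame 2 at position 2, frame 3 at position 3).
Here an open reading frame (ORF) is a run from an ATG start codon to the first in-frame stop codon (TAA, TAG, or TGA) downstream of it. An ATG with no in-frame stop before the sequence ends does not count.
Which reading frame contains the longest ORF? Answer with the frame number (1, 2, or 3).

Frame 1: GCG GAT GAA GAC GTA GAT GTA GCG CCC CAT GAA TTC GTA AAT GCA TGG CCA CAT — no ATG→stop ORF.
Frame 2: CGG ATG AAG ACG TAG ATG TAG CGC CCC ATG AAT TCG TAA ATG CAT GGC CAC ATC — ATG at 5, stop TAG at 14 → 12 nt; ATG at 17, stop TAG at 20 → 6 nt; ATG at 29, stop TAA at 38 → 12 nt.
Frame 3: GGA TGA AGA CGT AGA TGT AGC GCC CCA TGA ATT CGT AAA TGC ATG GCC ACA TCA — no ATG→stop ORF.
Longest ORF is 12 nt in frame 2 (positions 5–16).

2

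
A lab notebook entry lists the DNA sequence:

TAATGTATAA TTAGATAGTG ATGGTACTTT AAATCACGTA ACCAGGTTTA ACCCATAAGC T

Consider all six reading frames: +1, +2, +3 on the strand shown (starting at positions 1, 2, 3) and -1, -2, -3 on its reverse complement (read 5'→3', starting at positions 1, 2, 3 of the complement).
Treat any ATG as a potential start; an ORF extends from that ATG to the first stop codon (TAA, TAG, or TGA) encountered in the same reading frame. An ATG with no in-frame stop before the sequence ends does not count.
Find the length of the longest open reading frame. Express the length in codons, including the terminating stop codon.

4

Reverse complement (5'→3'): AGCTTATGGGTTAAACCTGGTTACGTGATTTAAAGTACCATCACTATCTAATTATACATTA
Frame +1: TAA TGT ATA ATT AGA TAG TGA TGG TAC TTT AAA TCA CGT AAC CAG GTT TAA CCC ATA AGC — no ATG→stop ORF.
Frame +2: AAT GTA TAA TTA GAT AGT GAT GGT ACT TTA AAT CAC GTA ACC AGG TTT AAC CCA TAA GCT — no ATG→stop ORF.
Frame +3: ATG TAT AAT TAG ATA GTG ATG GTA CTT TAA ATC ACG TAA CCA GGT TTA ACC CAT AAG — ATG at 3, stop TAG at 12 → 12 nt; ATG at 21, stop TAA at 30 → 12 nt.
Frame -1: AGC TTA TGG GTT AAA CCT GGT TAC GTG ATT TAA AGT ACC ATC ACT ATC TAA TTA TAC ATT — no ATG→stop ORF.
Frame -2: GCT TAT GGG TTA AAC CTG GTT ACG TGA TTT AAA GTA CCA TCA CTA TCT AAT TAT ACA TTA — no ATG→stop ORF.
Frame -3: CTT ATG GGT TAA ACC TGG TTA CGT GAT TTA AAG TAC CAT CAC TAT CTA ATT ATA CAT — ATG at 6, stop TAA at 12 → 9 nt.
Longest: frame +3, positions 3–14, 12 nt = 4 codons = 3 aa. → 4 codons.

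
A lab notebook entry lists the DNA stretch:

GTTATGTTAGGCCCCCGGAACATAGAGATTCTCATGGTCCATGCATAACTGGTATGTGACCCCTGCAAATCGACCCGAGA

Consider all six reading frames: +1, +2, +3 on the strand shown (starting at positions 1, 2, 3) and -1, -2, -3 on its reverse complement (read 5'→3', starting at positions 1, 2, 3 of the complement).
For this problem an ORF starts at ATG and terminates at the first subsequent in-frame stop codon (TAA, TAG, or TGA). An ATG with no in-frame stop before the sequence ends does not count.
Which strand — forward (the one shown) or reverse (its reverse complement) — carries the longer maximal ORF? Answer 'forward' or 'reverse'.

Reverse complement (5'→3'): TCTCGGGTCGATTTGCAGGGGTCACATACCAGTTATGCATGGACCATGAGAATCTCTATGTTCCGGGGGCCTAACATAAC
Frame +1: GTT ATG TTA GGC CCC CGG AAC ATA GAG ATT CTC ATG GTC CAT GCA TAA CTG GTA TGT GAC CCC TGC AAA TCG ACC CGA — ATG at 4, stop TAA at 46 → 45 nt; ATG at 34, stop TAA at 46 → 15 nt.
Frame +2: TTA TGT TAG GCC CCC GGA ACA TAG AGA TTC TCA TGG TCC ATG CAT AAC TGG TAT GTG ACC CCT GCA AAT CGA CCC GAG — no ATG→stop ORF.
Frame +3: TAT GTT AGG CCC CCG GAA CAT AGA GAT TCT CAT GGT CCA TGC ATA ACT GGT ATG TGA CCC CTG CAA ATC GAC CCG AGA — ATG at 54, stop TGA at 57 → 6 nt.
Frame -1: TCT CGG GTC GAT TTG CAG GGG TCA CAT ACC AGT TAT GCA TGG ACC ATG AGA ATC TCT ATG TTC CGG GGG CCT AAC ATA — no ATG→stop ORF.
Frame -2: CTC GGG TCG ATT TGC AGG GGT CAC ATA CCA GTT ATG CAT GGA CCA TGA GAA TCT CTA TGT TCC GGG GGC CTA ACA TAA — ATG at 35, stop TGA at 47 → 15 nt.
Frame -3: TCG GGT CGA TTT GCA GGG GTC ACA TAC CAG TTA TGC ATG GAC CAT GAG AAT CTC TAT GTT CCG GGG GCC TAA CAT AAC — ATG at 39, stop TAA at 72 → 36 nt.
Forward-strand max 45 nt; reverse-strand max 36 nt. The forward strand has the longer ORF.

forward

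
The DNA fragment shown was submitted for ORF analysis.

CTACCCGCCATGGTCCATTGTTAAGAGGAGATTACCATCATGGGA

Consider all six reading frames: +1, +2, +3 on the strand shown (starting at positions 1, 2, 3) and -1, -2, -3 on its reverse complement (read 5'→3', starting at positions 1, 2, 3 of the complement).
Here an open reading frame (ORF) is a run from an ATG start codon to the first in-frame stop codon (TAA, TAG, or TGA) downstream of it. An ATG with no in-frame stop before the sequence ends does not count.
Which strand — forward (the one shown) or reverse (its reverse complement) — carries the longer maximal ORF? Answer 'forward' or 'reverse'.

reverse

Reverse complement (5'→3'): TCCCATGATGGTAATCTCCTCTTAACAATGGACCATGGCGGGTAG
Frame +1: CTA CCC GCC ATG GTC CAT TGT TAA GAG GAG ATT ACC ATC ATG GGA — ATG at 10, stop TAA at 22 → 15 nt.
Frame +2: TAC CCG CCA TGG TCC ATT GTT AAG AGG AGA TTA CCA TCA TGG — no ATG→stop ORF.
Frame +3: ACC CGC CAT GGT CCA TTG TTA AGA GGA GAT TAC CAT CAT GGG — no ATG→stop ORF.
Frame -1: TCC CAT GAT GGT AAT CTC CTC TTA ACA ATG GAC CAT GGC GGG TAG — ATG at 28, stop TAG at 43 → 18 nt.
Frame -2: CCC ATG ATG GTA ATC TCC TCT TAA CAA TGG ACC ATG GCG GGT — ATG at 5, stop TAA at 23 → 21 nt; ATG at 8, stop TAA at 23 → 18 nt.
Frame -3: CCA TGA TGG TAA TCT CCT CTT AAC AAT GGA CCA TGG CGG GTA — no ATG→stop ORF.
Forward-strand max 15 nt; reverse-strand max 21 nt. The reverse strand has the longer ORF.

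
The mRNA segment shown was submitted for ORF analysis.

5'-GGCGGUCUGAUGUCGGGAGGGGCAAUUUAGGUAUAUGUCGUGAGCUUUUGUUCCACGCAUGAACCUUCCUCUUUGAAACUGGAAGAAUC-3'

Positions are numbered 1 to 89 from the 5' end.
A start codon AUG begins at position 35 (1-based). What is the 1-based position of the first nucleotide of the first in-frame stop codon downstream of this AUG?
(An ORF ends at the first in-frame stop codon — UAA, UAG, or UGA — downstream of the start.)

41

Codons from position 35: AUG (35–37), UCG (38–40), UGA (41–43).
UGA is a stop codon; it begins at position 41.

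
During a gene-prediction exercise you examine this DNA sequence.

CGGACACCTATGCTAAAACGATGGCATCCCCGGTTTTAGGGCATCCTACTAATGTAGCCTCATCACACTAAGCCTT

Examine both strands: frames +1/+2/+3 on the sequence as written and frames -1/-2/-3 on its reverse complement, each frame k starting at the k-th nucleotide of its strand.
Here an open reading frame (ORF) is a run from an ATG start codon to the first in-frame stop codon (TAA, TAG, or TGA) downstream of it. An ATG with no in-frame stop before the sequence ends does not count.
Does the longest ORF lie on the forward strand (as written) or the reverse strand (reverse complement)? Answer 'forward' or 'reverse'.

Reverse complement (5'→3'): AAGGCTTAGTGTGATGAGGCTACATTAGTAGGATGCCCTAAAACCGGGGATGCCATCGTTTTAGCATAGGTGTCCG
Frame +1: CGG ACA CCT ATG CTA AAA CGA TGG CAT CCC CGG TTT TAG GGC ATC CTA CTA ATG TAG CCT CAT CAC ACT AAG CCT — ATG at 10, stop TAG at 37 → 30 nt; ATG at 52, stop TAG at 55 → 6 nt.
Frame +2: GGA CAC CTA TGC TAA AAC GAT GGC ATC CCC GGT TTT AGG GCA TCC TAC TAA TGT AGC CTC ATC ACA CTA AGC CTT — no ATG→stop ORF.
Frame +3: GAC ACC TAT GCT AAA ACG ATG GCA TCC CCG GTT TTA GGG CAT CCT ACT AAT GTA GCC TCA TCA CAC TAA GCC — ATG at 21, stop TAA at 69 → 51 nt.
Frame -1: AAG GCT TAG TGT GAT GAG GCT ACA TTA GTA GGA TGC CCT AAA ACC GGG GAT GCC ATC GTT TTA GCA TAG GTG TCC — no ATG→stop ORF.
Frame -2: AGG CTT AGT GTG ATG AGG CTA CAT TAG TAG GAT GCC CTA AAA CCG GGG ATG CCA TCG TTT TAG CAT AGG TGT CCG — ATG at 14, stop TAG at 26 → 15 nt; ATG at 50, stop TAG at 62 → 15 nt.
Frame -3: GGC TTA GTG TGA TGA GGC TAC ATT AGT AGG ATG CCC TAA AAC CGG GGA TGC CAT CGT TTT AGC ATA GGT GTC — ATG at 33, stop TAA at 39 → 9 nt.
Forward-strand max 51 nt; reverse-strand max 15 nt. The forward strand has the longer ORF.

forward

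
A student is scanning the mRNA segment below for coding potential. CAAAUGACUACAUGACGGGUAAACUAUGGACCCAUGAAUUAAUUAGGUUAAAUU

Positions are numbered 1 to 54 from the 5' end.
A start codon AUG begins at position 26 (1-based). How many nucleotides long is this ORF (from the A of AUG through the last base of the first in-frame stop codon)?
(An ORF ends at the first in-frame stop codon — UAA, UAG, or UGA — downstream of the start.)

12

Codons from position 26: AUG (26–28), GAC (29–31), CCA (32–34), UGA (35–37).
UGA is the first in-frame stop; ORF spans 26–37, 12 nucleotides.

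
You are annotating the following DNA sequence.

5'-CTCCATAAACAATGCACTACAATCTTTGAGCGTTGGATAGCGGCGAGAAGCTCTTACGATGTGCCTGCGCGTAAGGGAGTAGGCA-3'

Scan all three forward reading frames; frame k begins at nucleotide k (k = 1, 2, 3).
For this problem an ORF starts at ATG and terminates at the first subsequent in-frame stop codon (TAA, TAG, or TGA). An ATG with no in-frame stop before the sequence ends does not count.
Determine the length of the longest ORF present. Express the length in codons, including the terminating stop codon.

Frame 1: CTC CAT AAA CAA TGC ACT ACA ATC TTT GAG CGT TGG ATA GCG GCG AGA AGC TCT TAC GAT GTG CCT GCG CGT AAG GGA GTA GGC — no ATG→stop ORF.
Frame 2: TCC ATA AAC AAT GCA CTA CAA TCT TTG AGC GTT GGA TAG CGG CGA GAA GCT CTT ACG ATG TGC CTG CGC GTA AGG GAG TAG GCA — ATG at 59, stop TAG at 80 → 24 nt.
Frame 3: CCA TAA ACA ATG CAC TAC AAT CTT TGA GCG TTG GAT AGC GGC GAG AAG CTC TTA CGA TGT GCC TGC GCG TAA GGG AGT AGG — ATG at 12, stop TGA at 27 → 18 nt.
Longest: frame 2, positions 59–82, 24 nt = 8 codons = 7 aa. → 8 codons.

8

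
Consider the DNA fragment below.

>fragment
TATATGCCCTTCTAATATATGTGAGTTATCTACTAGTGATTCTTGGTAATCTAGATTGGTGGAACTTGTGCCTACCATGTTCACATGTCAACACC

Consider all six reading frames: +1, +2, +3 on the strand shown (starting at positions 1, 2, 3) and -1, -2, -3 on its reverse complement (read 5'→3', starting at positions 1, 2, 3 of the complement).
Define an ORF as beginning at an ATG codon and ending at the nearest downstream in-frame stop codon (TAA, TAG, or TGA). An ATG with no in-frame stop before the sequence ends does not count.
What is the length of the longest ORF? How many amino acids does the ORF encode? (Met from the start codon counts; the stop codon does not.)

Reverse complement (5'→3'): GGTGTTGACATGTGAACATGGTAGGCACAAGTTCCACCAATCTAGATTACCAAGAATCACTAGTAGATAACTCACATATATTAGAAGGGCATATA
Frame +1: TAT ATG CCC TTC TAA TAT ATG TGA GTT ATC TAC TAG TGA TTC TTG GTA ATC TAG ATT GGT GGA ACT TGT GCC TAC CAT GTT CAC ATG TCA ACA — ATG at 4, stop TAA at 13 → 12 nt; ATG at 19, stop TGA at 22 → 6 nt.
Frame +2: ATA TGC CCT TCT AAT ATA TGT GAG TTA TCT ACT AGT GAT TCT TGG TAA TCT AGA TTG GTG GAA CTT GTG CCT ACC ATG TTC ACA TGT CAA CAC — no ATG→stop ORF.
Frame +3: TAT GCC CTT CTA ATA TAT GTG AGT TAT CTA CTA GTG ATT CTT GGT AAT CTA GAT TGG TGG AAC TTG TGC CTA CCA TGT TCA CAT GTC AAC ACC — no ATG→stop ORF.
Frame -1: GGT GTT GAC ATG TGA ACA TGG TAG GCA CAA GTT CCA CCA ATC TAG ATT ACC AAG AAT CAC TAG TAG ATA ACT CAC ATA TAT TAG AAG GGC ATA — ATG at 10, stop TGA at 13 → 6 nt.
Frame -2: GTG TTG ACA TGT GAA CAT GGT AGG CAC AAG TTC CAC CAA TCT AGA TTA CCA AGA ATC ACT AGT AGA TAA CTC ACA TAT ATT AGA AGG GCA TAT — no ATG→stop ORF.
Frame -3: TGT TGA CAT GTG AAC ATG GTA GGC ACA AGT TCC ACC AAT CTA GAT TAC CAA GAA TCA CTA GTA GAT AAC TCA CAT ATA TTA GAA GGG CAT ATA — no ATG→stop ORF.
Longest: frame +1, positions 4–15, 12 nt = 4 codons = 3 aa. → 3 amino acids.

3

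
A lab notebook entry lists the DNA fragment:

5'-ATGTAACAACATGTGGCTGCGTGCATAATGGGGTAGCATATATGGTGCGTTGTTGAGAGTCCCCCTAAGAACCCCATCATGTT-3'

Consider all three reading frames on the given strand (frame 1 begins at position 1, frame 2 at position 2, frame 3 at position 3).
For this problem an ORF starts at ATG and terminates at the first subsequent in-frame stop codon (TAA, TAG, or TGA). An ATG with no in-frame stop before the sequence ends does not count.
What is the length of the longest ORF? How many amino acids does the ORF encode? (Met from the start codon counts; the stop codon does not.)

Frame 1: ATG TAA CAA CAT GTG GCT GCG TGC ATA ATG GGG TAG CAT ATA TGG TGC GTT GTT GAG AGT CCC CCT AAG AAC CCC ATC ATG — ATG at 1, stop TAA at 4 → 6 nt; ATG at 28, stop TAG at 34 → 9 nt.
Frame 2: TGT AAC AAC ATG TGG CTG CGT GCA TAA TGG GGT AGC ATA TAT GGT GCG TTG TTG AGA GTC CCC CTA AGA ACC CCA TCA TGT — ATG at 11, stop TAA at 26 → 18 nt.
Frame 3: GTA ACA ACA TGT GGC TGC GTG CAT AAT GGG GTA GCA TAT ATG GTG CGT TGT TGA GAG TCC CCC TAA GAA CCC CAT CAT GTT — ATG at 42, stop TGA at 54 → 15 nt.
Longest: frame 2, positions 11–28, 18 nt = 6 codons = 5 aa. → 5 amino acids.

5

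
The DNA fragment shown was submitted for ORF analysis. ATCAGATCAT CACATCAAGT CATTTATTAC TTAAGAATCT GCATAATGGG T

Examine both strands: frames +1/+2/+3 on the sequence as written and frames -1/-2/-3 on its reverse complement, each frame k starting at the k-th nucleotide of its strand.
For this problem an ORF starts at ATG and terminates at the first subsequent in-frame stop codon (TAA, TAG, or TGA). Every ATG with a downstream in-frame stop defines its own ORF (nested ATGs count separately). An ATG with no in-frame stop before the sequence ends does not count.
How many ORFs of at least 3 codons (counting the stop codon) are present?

Reverse complement (5'→3'): ACCCATTATGCAGATTCTTAAGTAATAAATGACTTGATGTGATGATCTGAT
Frame +1: ATC AGA TCA TCA CAT CAA GTC ATT TAT TAC TTA AGA ATC TGC ATA ATG GGT — no ATG→stop ORF.
Frame +2: TCA GAT CAT CAC ATC AAG TCA TTT ATT ACT TAA GAA TCT GCA TAA TGG — no ATG→stop ORF.
Frame +3: CAG ATC ATC ACA TCA AGT CAT TTA TTA CTT AAG AAT CTG CAT AAT GGG — no ATG→stop ORF.
Frame -1: ACC CAT TAT GCA GAT TCT TAA GTA ATA AAT GAC TTG ATG TGA TGA TCT GAT — ATG at 37, stop TGA at 40 → 6 nt.
Frame -2: CCC ATT ATG CAG ATT CTT AAG TAA TAA ATG ACT TGA TGT GAT GAT CTG — ATG at 8, stop TAA at 23 → 18 nt; ATG at 29, stop TGA at 35 → 9 nt.
Frame -3: CCA TTA TGC AGA TTC TTA AGT AAT AAA TGA CTT GAT GTG ATG ATC TGA — ATG at 42, stop TGA at 48 → 9 nt.
ORFs ≥ 3 codons: frame -2 8–25 (6 codons), frame -2 29–37 (3 codons), frame -3 42–50 (3 codons). Count = 3.

3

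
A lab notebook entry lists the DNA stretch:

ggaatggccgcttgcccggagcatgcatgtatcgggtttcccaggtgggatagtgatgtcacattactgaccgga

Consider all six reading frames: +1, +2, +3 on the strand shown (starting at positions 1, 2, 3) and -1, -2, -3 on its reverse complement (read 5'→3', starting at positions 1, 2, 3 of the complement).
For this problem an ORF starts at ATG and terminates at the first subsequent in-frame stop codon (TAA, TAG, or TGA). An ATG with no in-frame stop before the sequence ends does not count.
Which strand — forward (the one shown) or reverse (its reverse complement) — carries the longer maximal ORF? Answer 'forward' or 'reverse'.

Reverse complement (5'→3'): TCCGGTCAGTAATGTGACATCACTATCCCACCTGGGAAACCCGATACATGCATGCTCCGGGCAAGCGGCCATTCC
Frame +1: GGA ATG GCC GCT TGC CCG GAG CAT GCA TGT ATC GGG TTT CCC AGG TGG GAT AGT GAT GTC ACA TTA CTG ACC GGA — no ATG→stop ORF.
Frame +2: GAA TGG CCG CTT GCC CGG AGC ATG CAT GTA TCG GGT TTC CCA GGT GGG ATA GTG ATG TCA CAT TAC TGA CCG — ATG at 23, stop TGA at 68 → 48 nt; ATG at 56, stop TGA at 68 → 15 nt.
Frame +3: AAT GGC CGC TTG CCC GGA GCA TGC ATG TAT CGG GTT TCC CAG GTG GGA TAG TGA TGT CAC ATT ACT GAC CGG — ATG at 27, stop TAG at 51 → 27 nt.
Frame -1: TCC GGT CAG TAA TGT GAC ATC ACT ATC CCA CCT GGG AAA CCC GAT ACA TGC ATG CTC CGG GCA AGC GGC CAT TCC — no ATG→stop ORF.
Frame -2: CCG GTC AGT AAT GTG ACA TCA CTA TCC CAC CTG GGA AAC CCG ATA CAT GCA TGC TCC GGG CAA GCG GCC ATT — no ATG→stop ORF.
Frame -3: CGG TCA GTA ATG TGA CAT CAC TAT CCC ACC TGG GAA ACC CGA TAC ATG CAT GCT CCG GGC AAG CGG CCA TTC — ATG at 12, stop TGA at 15 → 6 nt.
Forward-strand max 48 nt; reverse-strand max 6 nt. The forward strand has the longer ORF.

forward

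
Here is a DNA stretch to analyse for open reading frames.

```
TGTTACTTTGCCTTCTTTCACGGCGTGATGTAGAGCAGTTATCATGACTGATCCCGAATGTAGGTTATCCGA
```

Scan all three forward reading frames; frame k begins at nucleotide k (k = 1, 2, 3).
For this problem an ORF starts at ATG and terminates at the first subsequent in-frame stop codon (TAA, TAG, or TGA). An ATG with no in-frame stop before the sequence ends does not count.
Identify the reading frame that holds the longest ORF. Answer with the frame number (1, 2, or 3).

Frame 1: TGT TAC TTT GCC TTC TTT CAC GGC GTG ATG TAG AGC AGT TAT CAT GAC TGA TCC CGA ATG TAG GTT ATC CGA — ATG at 28, stop TAG at 31 → 6 nt; ATG at 58, stop TAG at 61 → 6 nt.
Frame 2: GTT ACT TTG CCT TCT TTC ACG GCG TGA TGT AGA GCA GTT ATC ATG ACT GAT CCC GAA TGT AGG TTA TCC — no ATG→stop ORF.
Frame 3: TTA CTT TGC CTT CTT TCA CGG CGT GAT GTA GAG CAG TTA TCA TGA CTG ATC CCG AAT GTA GGT TAT CCG — no ATG→stop ORF.
Longest ORF is 6 nt in frame 1 (positions 28–33).

1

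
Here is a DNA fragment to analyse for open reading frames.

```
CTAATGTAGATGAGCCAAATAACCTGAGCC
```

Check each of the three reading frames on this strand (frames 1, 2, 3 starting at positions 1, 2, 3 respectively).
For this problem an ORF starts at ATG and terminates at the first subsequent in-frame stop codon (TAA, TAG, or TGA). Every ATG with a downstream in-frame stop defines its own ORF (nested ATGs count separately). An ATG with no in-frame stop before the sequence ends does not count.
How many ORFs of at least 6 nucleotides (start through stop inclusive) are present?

2

Frame 1: CTA ATG TAG ATG AGC CAA ATA ACC TGA GCC — ATG at 4, stop TAG at 7 → 6 nt; ATG at 10, stop TGA at 25 → 18 nt.
Frame 2: TAA TGT AGA TGA GCC AAA TAA CCT GAG — no ATG→stop ORF.
Frame 3: AAT GTA GAT GAG CCA AAT AAC CTG AGC — no ATG→stop ORF.
ORFs ≥ 6 nucleotides: frame 1 4–9 (6 nucleotides), frame 1 10–27 (18 nucleotides). Count = 2.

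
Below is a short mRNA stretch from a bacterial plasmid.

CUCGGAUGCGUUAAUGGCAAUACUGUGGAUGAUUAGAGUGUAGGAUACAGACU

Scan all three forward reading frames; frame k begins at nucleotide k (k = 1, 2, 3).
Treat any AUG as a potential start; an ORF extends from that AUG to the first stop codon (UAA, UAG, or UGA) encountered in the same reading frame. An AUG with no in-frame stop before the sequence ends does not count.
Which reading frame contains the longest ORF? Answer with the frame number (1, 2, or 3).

Frame 1: CUC GGA UGC GUU AAU GGC AAU ACU GUG GAU GAU UAG AGU GUA GGA UAC AGA — no AUG→stop ORF.
Frame 2: UCG GAU GCG UUA AUG GCA AUA CUG UGG AUG AUU AGA GUG UAG GAU ACA GAC — AUG at 14, stop UAG at 41 → 30 nt; AUG at 29, stop UAG at 41 → 15 nt.
Frame 3: CGG AUG CGU UAA UGG CAA UAC UGU GGA UGA UUA GAG UGU AGG AUA CAG ACU — AUG at 6, stop UAA at 12 → 9 nt.
Longest ORF is 30 nt in frame 2 (positions 14–43).

2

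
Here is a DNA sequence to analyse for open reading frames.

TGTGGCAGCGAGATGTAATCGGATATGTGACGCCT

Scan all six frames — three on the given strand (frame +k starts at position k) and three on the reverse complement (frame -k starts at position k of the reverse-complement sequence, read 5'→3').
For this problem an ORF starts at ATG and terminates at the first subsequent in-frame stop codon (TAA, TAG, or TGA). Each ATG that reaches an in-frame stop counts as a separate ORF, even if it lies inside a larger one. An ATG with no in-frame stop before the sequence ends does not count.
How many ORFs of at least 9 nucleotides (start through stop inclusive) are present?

Reverse complement (5'→3'): AGGCGTCACATATCCGATTACATCTCGCTGCCACA
Frame +1: TGT GGC AGC GAG ATG TAA TCG GAT ATG TGA CGC — ATG at 13, stop TAA at 16 → 6 nt; ATG at 25, stop TGA at 28 → 6 nt.
Frame +2: GTG GCA GCG AGA TGT AAT CGG ATA TGT GAC GCC — no ATG→stop ORF.
Frame +3: TGG CAG CGA GAT GTA ATC GGA TAT GTG ACG CCT — no ATG→stop ORF.
Frame -1: AGG CGT CAC ATA TCC GAT TAC ATC TCG CTG CCA — no ATG→stop ORF.
Frame -2: GGC GTC ACA TAT CCG ATT ACA TCT CGC TGC CAC — no ATG→stop ORF.
Frame -3: GCG TCA CAT ATC CGA TTA CAT CTC GCT GCC ACA — no ATG→stop ORF.
No ORF reaches 9 nucleotides. Count = 0.

0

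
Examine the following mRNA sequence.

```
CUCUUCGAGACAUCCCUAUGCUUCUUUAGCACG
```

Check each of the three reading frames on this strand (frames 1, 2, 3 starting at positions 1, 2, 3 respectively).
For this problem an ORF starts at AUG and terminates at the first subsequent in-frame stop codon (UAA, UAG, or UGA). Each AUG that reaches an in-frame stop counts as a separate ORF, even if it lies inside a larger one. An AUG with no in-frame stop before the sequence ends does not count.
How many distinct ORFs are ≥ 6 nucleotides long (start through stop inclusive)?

1

Frame 1: CUC UUC GAG ACA UCC CUA UGC UUC UUU AGC ACG — no AUG→stop ORF.
Frame 2: UCU UCG AGA CAU CCC UAU GCU UCU UUA GCA — no AUG→stop ORF.
Frame 3: CUU CGA GAC AUC CCU AUG CUU CUU UAG CAC — AUG at 18, stop UAG at 27 → 12 nt.
ORFs ≥ 6 nucleotides: frame 3 18–29 (12 nucleotides). Count = 1.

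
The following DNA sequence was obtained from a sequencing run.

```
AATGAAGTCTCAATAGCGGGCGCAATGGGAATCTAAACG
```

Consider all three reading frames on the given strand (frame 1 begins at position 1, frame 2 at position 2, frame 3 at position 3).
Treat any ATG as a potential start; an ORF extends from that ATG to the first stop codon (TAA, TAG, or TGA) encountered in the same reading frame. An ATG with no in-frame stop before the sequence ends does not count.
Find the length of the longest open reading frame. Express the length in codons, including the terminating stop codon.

5

Frame 1: AAT GAA GTC TCA ATA GCG GGC GCA ATG GGA ATC TAA ACG — ATG at 25, stop TAA at 34 → 12 nt.
Frame 2: ATG AAG TCT CAA TAG CGG GCG CAA TGG GAA TCT AAA — ATG at 2, stop TAG at 14 → 15 nt.
Frame 3: TGA AGT CTC AAT AGC GGG CGC AAT GGG AAT CTA AAC — no ATG→stop ORF.
Longest: frame 2, positions 2–16, 15 nt = 5 codons = 4 aa. → 5 codons.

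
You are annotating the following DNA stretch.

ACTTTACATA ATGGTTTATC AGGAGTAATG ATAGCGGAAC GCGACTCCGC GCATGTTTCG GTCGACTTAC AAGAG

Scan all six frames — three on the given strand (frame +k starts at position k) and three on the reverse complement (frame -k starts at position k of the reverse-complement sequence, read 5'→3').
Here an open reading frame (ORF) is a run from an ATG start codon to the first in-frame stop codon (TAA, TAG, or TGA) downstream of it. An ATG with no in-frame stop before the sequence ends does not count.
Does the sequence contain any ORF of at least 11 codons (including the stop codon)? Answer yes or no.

yes

Reverse complement (5'→3'): CTCTTGTAAGTCGACCGAAACATGCGCGGAGTCGCGTTCCGCTATCATTACTCCTGATAAACCATTATGTAAAGT
Frame +1: ACT TTA CAT AAT GGT TTA TCA GGA GTA ATG ATA GCG GAA CGC GAC TCC GCG CAT GTT TCG GTC GAC TTA CAA GAG — no ATG→stop ORF.
Frame +2: CTT TAC ATA ATG GTT TAT CAG GAG TAA TGA TAG CGG AAC GCG ACT CCG CGC ATG TTT CGG TCG ACT TAC AAG — ATG at 11, stop TAA at 26 → 18 nt.
Frame +3: TTT ACA TAA TGG TTT ATC AGG AGT AAT GAT AGC GGA ACG CGA CTC CGC GCA TGT TTC GGT CGA CTT ACA AGA — no ATG→stop ORF.
Frame -1: CTC TTG TAA GTC GAC CGA AAC ATG CGC GGA GTC GCG TTC CGC TAT CAT TAC TCC TGA TAA ACC ATT ATG TAA AGT — ATG at 22, stop TGA at 55 → 36 nt; ATG at 67, stop TAA at 70 → 6 nt.
Frame -2: TCT TGT AAG TCG ACC GAA ACA TGC GCG GAG TCG CGT TCC GCT ATC ATT ACT CCT GAT AAA CCA TTA TGT AAA — no ATG→stop ORF.
Frame -3: CTT GTA AGT CGA CCG AAA CAT GCG CGG AGT CGC GTT CCG CTA TCA TTA CTC CTG ATA AAC CAT TAT GTA AAG — no ATG→stop ORF.
Frame -1 has an ORF of 12 codons (positions 22–57) ≥ 11, so yes.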